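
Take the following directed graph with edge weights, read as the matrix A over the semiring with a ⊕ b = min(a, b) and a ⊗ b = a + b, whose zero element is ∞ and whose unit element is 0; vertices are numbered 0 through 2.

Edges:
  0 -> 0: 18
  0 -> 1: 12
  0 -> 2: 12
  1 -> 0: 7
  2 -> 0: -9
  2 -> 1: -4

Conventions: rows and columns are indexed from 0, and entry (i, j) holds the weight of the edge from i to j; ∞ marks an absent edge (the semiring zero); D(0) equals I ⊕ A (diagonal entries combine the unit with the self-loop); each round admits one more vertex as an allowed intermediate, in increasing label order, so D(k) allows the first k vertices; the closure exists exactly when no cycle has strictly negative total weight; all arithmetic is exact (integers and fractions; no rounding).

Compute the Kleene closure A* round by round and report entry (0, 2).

D(0):
  [0, 12, 12]
  [7, 0, ∞]
  [-9, -4, 0]
D(1):
  [0, 12, 12]
  [7, 0, 19]
  [-9, -4, 0]
D(2):
  [0, 12, 12]
  [7, 0, 19]
  [-9, -4, 0]
D(3):
  [0, 8, 12]
  [7, 0, 19]
  [-9, -4, 0]
Answer: A*[0][2] = 12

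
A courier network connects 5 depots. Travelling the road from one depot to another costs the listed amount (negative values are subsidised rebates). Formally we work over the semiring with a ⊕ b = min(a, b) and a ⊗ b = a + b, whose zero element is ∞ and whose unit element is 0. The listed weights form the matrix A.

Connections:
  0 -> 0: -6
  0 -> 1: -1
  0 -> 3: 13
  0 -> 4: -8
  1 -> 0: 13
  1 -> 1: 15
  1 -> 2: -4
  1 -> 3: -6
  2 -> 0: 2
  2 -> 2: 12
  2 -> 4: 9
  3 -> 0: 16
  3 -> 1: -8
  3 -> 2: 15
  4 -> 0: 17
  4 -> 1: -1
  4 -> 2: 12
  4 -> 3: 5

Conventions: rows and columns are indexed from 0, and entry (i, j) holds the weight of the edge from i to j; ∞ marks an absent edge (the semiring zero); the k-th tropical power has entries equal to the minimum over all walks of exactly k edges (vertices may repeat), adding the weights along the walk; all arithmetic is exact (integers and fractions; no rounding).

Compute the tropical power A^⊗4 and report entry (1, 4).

A^⊗2:
  [-12, -9, -5, -7, -14]
  [-2, -14, 8, 9, 5]
  [-4, 1, 21, 14, -6]
  [5, 7, -12, -14, 8]
  [11, -3, -5, -7, 9]
A^⊗3:
  [-18, -15, -13, -15, -20]
  [-8, -3, -18, -20, -10]
  [-10, -7, -3, -5, -12]
  [-10, -22, 0, 1, -3]
  [-3, -15, -7, -9, 3]
A^⊗4:
  [-24, -23, -19, -21, -26]
  [-16, -28, -7, -9, -16]
  [-16, -13, -11, -13, -18]
  [-16, -11, -26, -28, -18]
  [-9, -17, -19, -21, -11]
Key observation: the optimum is the walk 1->2->0->0->4, with weight (-4) + 2 + (-6) + (-8) = -16.
Optimal value attained by: walk 1->2->0->0->4.
Answer: (A^⊗4)[1][4] = -16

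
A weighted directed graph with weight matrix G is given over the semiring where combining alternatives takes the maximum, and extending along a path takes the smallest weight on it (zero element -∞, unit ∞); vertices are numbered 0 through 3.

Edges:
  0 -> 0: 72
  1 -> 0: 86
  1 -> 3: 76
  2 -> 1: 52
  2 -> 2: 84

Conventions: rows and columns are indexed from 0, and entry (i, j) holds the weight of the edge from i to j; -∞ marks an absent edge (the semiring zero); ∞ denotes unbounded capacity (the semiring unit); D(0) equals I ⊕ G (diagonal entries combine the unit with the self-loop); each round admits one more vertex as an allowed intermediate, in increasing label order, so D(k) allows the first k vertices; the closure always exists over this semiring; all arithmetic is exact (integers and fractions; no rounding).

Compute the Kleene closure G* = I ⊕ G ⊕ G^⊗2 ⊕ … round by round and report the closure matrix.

D(0):
  [∞, -∞, -∞, -∞]
  [86, ∞, -∞, 76]
  [-∞, 52, ∞, -∞]
  [-∞, -∞, -∞, ∞]
D(1):
  [∞, -∞, -∞, -∞]
  [86, ∞, -∞, 76]
  [-∞, 52, ∞, -∞]
  [-∞, -∞, -∞, ∞]
D(2):
  [∞, -∞, -∞, -∞]
  [86, ∞, -∞, 76]
  [52, 52, ∞, 52]
  [-∞, -∞, -∞, ∞]
D(3):
  [∞, -∞, -∞, -∞]
  [86, ∞, -∞, 76]
  [52, 52, ∞, 52]
  [-∞, -∞, -∞, ∞]
D(4):
  [∞, -∞, -∞, -∞]
  [86, ∞, -∞, 76]
  [52, 52, ∞, 52]
  [-∞, -∞, -∞, ∞]
Answer: G* = [[∞, -∞, -∞, -∞], [86, ∞, -∞, 76], [52, 52, ∞, 52], [-∞, -∞, -∞, ∞]]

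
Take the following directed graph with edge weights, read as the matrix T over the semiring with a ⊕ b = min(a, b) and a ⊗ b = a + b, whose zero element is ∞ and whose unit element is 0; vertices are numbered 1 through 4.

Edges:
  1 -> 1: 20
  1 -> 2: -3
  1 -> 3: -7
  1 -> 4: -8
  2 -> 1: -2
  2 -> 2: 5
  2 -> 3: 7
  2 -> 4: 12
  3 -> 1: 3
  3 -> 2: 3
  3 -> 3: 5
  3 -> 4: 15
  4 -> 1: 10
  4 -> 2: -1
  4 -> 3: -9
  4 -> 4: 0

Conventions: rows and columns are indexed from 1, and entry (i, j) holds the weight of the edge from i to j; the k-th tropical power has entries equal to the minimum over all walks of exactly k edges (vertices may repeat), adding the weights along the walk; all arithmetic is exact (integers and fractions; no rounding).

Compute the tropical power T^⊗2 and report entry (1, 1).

T^⊗2:
  [-5, -9, -17, -8]
  [3, -5, -9, -10]
  [1, 0, -4, -5]
  [-6, -6, -9, 0]
Key observation: the optimum is the walk 1->2->1, with weight (-3) + (-2) = -5.
Optimal value attained by: walk 1->2->1.
Answer: (T^⊗2)[1][1] = -5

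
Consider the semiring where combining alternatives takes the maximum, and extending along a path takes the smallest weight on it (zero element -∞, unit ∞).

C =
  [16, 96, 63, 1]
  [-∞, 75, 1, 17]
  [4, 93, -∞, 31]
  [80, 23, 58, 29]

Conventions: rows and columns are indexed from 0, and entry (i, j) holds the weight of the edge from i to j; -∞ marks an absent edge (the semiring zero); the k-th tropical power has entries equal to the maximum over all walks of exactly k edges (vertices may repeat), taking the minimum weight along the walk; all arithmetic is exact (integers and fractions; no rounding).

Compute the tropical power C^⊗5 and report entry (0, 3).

C^⊗2:
  [16, 75, 16, 31]
  [17, 75, 17, 17]
  [31, 75, 31, 29]
  [29, 80, 63, 31]
C^⊗3:
  [31, 75, 31, 29]
  [17, 75, 17, 17]
  [29, 75, 31, 31]
  [31, 75, 31, 31]
C^⊗4:
  [29, 75, 31, 31]
  [17, 75, 17, 17]
  [31, 75, 31, 31]
  [31, 75, 31, 31]
C^⊗5:
  [31, 75, 31, 31]
  [17, 75, 17, 17]
  [31, 75, 31, 31]
  [31, 75, 31, 31]
Key observation: the optimum is the walk 0->2->3->0->2->3, with weight 63 min 31 min 80 min 63 min 31 = 31.
Optimal value attained by: walk 0->2->3->0->2->3.
Answer: (C^⊗5)[0][3] = 31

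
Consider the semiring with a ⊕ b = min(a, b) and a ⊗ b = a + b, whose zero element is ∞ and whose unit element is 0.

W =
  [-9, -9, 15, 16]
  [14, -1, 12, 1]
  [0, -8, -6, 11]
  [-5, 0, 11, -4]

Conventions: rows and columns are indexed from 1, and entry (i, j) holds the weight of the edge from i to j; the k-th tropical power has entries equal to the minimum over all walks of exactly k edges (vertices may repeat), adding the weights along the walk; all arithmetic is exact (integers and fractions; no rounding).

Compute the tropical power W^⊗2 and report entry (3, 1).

W^⊗2:
  [-18, -18, 3, -8]
  [-4, -2, 6, -3]
  [-9, -14, -12, -7]
  [-14, -14, 5, -8]
Key observation: the optimum is the walk 3->1->1, with weight 0 + (-9) = -9.
Optimal value attained by: walk 3->1->1.
Answer: (W^⊗2)[3][1] = -9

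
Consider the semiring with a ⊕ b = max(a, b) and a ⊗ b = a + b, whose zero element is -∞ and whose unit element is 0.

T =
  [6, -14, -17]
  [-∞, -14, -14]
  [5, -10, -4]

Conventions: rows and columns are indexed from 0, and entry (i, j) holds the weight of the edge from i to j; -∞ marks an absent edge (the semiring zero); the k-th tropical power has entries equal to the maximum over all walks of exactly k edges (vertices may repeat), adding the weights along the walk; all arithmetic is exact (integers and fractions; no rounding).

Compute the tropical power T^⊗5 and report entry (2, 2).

T^⊗2:
  [12, -8, -11]
  [-9, -24, -18]
  [11, -9, -8]
T^⊗3:
  [18, -2, -5]
  [-3, -23, -22]
  [17, -3, -6]
T^⊗4:
  [24, 4, 1]
  [3, -17, -20]
  [23, 3, 0]
T^⊗5:
  [30, 10, 7]
  [9, -11, -14]
  [29, 9, 6]
Key observation: the optimum is the walk 2->0->0->0->0->2, with weight 5 + 6 + 6 + 6 + (-17) = 6.
Optimal value attained by: walk 2->0->0->0->0->2.
Answer: (T^⊗5)[2][2] = 6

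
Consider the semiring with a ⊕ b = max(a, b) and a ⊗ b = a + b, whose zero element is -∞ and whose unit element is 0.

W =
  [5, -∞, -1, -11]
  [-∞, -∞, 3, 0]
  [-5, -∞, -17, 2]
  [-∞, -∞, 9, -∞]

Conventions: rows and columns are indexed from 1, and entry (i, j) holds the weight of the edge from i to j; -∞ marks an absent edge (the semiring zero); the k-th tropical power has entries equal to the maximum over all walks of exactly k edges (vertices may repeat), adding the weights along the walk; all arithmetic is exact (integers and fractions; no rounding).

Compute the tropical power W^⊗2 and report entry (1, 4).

W^⊗2:
  [10, -∞, 4, 1]
  [-2, -∞, 9, 5]
  [0, -∞, 11, -15]
  [4, -∞, -8, 11]
Key observation: the optimum is the walk 1->3->4, with weight (-1) + 2 = 1.
Optimal value attained by: walk 1->3->4.
Answer: (W^⊗2)[1][4] = 1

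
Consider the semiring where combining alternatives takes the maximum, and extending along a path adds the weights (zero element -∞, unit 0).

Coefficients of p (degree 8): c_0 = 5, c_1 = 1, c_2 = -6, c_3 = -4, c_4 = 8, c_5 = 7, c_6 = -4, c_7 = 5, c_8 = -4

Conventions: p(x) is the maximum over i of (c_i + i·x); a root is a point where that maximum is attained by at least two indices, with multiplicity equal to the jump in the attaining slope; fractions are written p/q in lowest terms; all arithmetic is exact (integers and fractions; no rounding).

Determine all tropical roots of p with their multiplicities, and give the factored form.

hull edge (i=0, c=5) to (i=4, c=8): slope 3/4, span 4
hull edge (i=4, c=8) to (i=7, c=5): slope -1, span 3
hull edge (i=7, c=5) to (i=8, c=-4): slope -9, span 1
Factored form: p(x) = -4 ⊗ (x ⊕ (-3/4)) ⊗ (x ⊕ (-3/4)) ⊗ (x ⊕ (-3/4)) ⊗ (x ⊕ (-3/4)) ⊗ (x ⊕ 1) ⊗ (x ⊕ 1) ⊗ (x ⊕ 1) ⊗ (x ⊕ 9)
Answer: roots = -3/4 (mult 4), 1 (mult 3), 9 (mult 1)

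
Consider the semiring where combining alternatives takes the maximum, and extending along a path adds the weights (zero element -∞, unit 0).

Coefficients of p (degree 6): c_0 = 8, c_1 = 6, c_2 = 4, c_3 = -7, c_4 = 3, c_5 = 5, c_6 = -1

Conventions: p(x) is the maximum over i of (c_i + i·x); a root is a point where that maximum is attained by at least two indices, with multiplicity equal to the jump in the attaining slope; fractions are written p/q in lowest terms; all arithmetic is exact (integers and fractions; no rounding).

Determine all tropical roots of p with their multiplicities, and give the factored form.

hull edge (i=0, c=8) to (i=5, c=5): slope -3/5, span 5
hull edge (i=5, c=5) to (i=6, c=-1): slope -6, span 1
Factored form: p(x) = -1 ⊗ (x ⊕ 3/5) ⊗ (x ⊕ 3/5) ⊗ (x ⊕ 3/5) ⊗ (x ⊕ 3/5) ⊗ (x ⊕ 3/5) ⊗ (x ⊕ 6)
Answer: roots = 3/5 (mult 5), 6 (mult 1)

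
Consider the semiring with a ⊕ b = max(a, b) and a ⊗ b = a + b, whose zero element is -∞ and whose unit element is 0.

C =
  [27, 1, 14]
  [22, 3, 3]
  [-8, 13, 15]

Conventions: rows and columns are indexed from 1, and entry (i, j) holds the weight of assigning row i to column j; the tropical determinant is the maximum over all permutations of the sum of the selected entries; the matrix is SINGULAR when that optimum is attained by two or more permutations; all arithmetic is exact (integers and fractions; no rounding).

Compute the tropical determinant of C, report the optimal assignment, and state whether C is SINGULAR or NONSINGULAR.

σ = (1, 2, 3): 27 + 3 + 15 = 45
σ = (1, 3, 2): 27 + 3 + 13 = 43
σ = (2, 1, 3): 1 + 22 + 15 = 38
σ = (2, 3, 1): 1 + 3 + (-8) = -4
σ = (3, 1, 2): 14 + 22 + 13 = 49
σ = (3, 2, 1): 14 + 3 + (-8) = 9
Optimal value attained by: σ = (3, 1, 2).
Answer: det⊕(C) = 49; verdict: NONSINGULAR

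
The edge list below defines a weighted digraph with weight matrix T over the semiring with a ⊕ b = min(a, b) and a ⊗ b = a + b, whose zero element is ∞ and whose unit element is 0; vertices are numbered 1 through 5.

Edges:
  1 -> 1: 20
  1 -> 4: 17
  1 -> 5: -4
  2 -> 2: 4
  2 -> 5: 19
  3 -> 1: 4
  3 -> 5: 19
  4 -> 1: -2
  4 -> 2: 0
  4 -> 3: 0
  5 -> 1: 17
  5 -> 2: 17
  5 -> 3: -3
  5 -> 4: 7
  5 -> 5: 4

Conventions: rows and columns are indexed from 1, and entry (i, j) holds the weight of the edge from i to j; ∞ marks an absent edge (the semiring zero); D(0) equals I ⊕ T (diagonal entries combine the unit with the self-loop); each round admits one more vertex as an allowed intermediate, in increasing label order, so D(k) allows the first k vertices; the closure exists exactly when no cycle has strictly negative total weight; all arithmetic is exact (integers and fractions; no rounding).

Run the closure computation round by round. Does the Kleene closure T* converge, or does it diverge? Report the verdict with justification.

D(0):
  [0, ∞, ∞, 17, -4]
  [∞, 0, ∞, ∞, 19]
  [4, ∞, 0, ∞, 19]
  [-2, 0, 0, 0, ∞]
  [17, 17, -3, 7, 0]
D(1):
  [0, ∞, ∞, 17, -4]
  [∞, 0, ∞, ∞, 19]
  [4, ∞, 0, 21, 0]
  [-2, 0, 0, 0, -6]
  [17, 17, -3, 7, 0]
D(2):
  [0, ∞, ∞, 17, -4]
  [∞, 0, ∞, ∞, 19]
  [4, ∞, 0, 21, 0]
  [-2, 0, 0, 0, -6]
  [17, 17, -3, 7, 0]
Detection: at round 3, diagonal entry (5, 5) turns strictly negative.
Key observation: the cycle 5->3->1->5 has total weight (-3) + 4 + (-4), which is strictly negative.
Answer: DIVERGES — negative cycle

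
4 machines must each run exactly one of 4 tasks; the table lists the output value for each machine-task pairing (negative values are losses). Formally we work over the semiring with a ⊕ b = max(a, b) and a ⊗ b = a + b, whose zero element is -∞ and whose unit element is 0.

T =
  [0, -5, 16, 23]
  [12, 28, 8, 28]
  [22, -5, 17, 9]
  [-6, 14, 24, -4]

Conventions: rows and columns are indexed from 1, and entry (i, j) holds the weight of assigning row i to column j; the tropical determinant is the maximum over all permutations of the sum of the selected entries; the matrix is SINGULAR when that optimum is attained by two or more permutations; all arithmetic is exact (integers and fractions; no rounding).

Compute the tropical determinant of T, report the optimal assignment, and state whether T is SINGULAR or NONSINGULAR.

σ = (1, 2, 3, 4): 0 + 28 + 17 + (-4) = 41
σ = (1, 2, 4, 3): 0 + 28 + 9 + 24 = 61
σ = (1, 3, 2, 4): 0 + 8 + (-5) + (-4) = -1
σ = (1, 3, 4, 2): 0 + 8 + 9 + 14 = 31
σ = (1, 4, 2, 3): 0 + 28 + (-5) + 24 = 47
σ = (1, 4, 3, 2): 0 + 28 + 17 + 14 = 59
σ = (2, 1, 3, 4): (-5) + 12 + 17 + (-4) = 20
σ = (2, 1, 4, 3): (-5) + 12 + 9 + 24 = 40
σ = (2, 3, 1, 4): (-5) + 8 + 22 + (-4) = 21
σ = (2, 3, 4, 1): (-5) + 8 + 9 + (-6) = 6
σ = (2, 4, 1, 3): (-5) + 28 + 22 + 24 = 69
σ = (2, 4, 3, 1): (-5) + 28 + 17 + (-6) = 34
σ = (3, 1, 2, 4): 16 + 12 + (-5) + (-4) = 19
σ = (3, 1, 4, 2): 16 + 12 + 9 + 14 = 51
σ = (3, 2, 1, 4): 16 + 28 + 22 + (-4) = 62
σ = (3, 2, 4, 1): 16 + 28 + 9 + (-6) = 47
σ = (3, 4, 1, 2): 16 + 28 + 22 + 14 = 80
σ = (3, 4, 2, 1): 16 + 28 + (-5) + (-6) = 33
σ = (4, 1, 2, 3): 23 + 12 + (-5) + 24 = 54
σ = (4, 1, 3, 2): 23 + 12 + 17 + 14 = 66
σ = (4, 2, 1, 3): 23 + 28 + 22 + 24 = 97
σ = (4, 2, 3, 1): 23 + 28 + 17 + (-6) = 62
σ = (4, 3, 1, 2): 23 + 8 + 22 + 14 = 67
σ = (4, 3, 2, 1): 23 + 8 + (-5) + (-6) = 20
Optimal value attained by: σ = (4, 2, 1, 3).
Answer: det⊕(T) = 97; verdict: NONSINGULAR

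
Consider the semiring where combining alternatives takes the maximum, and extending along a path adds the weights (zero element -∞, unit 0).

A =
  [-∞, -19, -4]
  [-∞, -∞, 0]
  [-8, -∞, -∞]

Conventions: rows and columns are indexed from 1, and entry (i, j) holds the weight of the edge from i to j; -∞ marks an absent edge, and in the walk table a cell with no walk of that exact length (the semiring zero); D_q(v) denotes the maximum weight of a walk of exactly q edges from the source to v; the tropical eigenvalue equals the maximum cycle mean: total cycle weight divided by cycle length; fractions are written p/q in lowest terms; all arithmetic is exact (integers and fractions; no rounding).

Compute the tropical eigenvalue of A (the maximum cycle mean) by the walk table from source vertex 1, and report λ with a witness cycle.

q=0: [0, -∞, -∞]
q=1: [-∞, -19, -4]
q=2: [-12, -∞, -19]
q=3: [-27, -31, -16]
Optimal cycle mean attained by: cycle 1->3->1, total (-4) + (-8), length 2.
Answer: λ = -6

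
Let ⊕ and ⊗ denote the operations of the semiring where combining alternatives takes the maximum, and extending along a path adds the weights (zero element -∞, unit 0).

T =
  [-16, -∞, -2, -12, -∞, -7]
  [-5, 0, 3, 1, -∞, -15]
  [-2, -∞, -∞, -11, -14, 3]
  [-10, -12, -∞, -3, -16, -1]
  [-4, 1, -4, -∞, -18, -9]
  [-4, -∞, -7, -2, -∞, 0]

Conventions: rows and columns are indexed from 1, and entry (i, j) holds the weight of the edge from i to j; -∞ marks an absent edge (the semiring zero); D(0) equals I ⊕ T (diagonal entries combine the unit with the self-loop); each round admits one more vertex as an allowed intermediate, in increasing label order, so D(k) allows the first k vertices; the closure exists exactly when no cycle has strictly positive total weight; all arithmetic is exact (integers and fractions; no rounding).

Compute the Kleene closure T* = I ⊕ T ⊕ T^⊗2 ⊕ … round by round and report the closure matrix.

D(0):
  [0, -∞, -2, -12, -∞, -7]
  [-5, 0, 3, 1, -∞, -15]
  [-2, -∞, 0, -11, -14, 3]
  [-10, -12, -∞, 0, -16, -1]
  [-4, 1, -4, -∞, 0, -9]
  [-4, -∞, -7, -2, -∞, 0]
D(1):
  [0, -∞, -2, -12, -∞, -7]
  [-5, 0, 3, 1, -∞, -12]
  [-2, -∞, 0, -11, -14, 3]
  [-10, -12, -12, 0, -16, -1]
  [-4, 1, -4, -16, 0, -9]
  [-4, -∞, -6, -2, -∞, 0]
D(2):
  [0, -∞, -2, -12, -∞, -7]
  [-5, 0, 3, 1, -∞, -12]
  [-2, -∞, 0, -11, -14, 3]
  [-10, -12, -9, 0, -16, -1]
  [-4, 1, 4, 2, 0, -9]
  [-4, -∞, -6, -2, -∞, 0]
D(3):
  [0, -∞, -2, -12, -16, 1]
  [1, 0, 3, 1, -11, 6]
  [-2, -∞, 0, -11, -14, 3]
  [-10, -12, -9, 0, -16, -1]
  [2, 1, 4, 2, 0, 7]
  [-4, -∞, -6, -2, -20, 0]
D(4):
  [0, -24, -2, -12, -16, 1]
  [1, 0, 3, 1, -11, 6]
  [-2, -23, 0, -11, -14, 3]
  [-10, -12, -9, 0, -16, -1]
  [2, 1, 4, 2, 0, 7]
  [-4, -14, -6, -2, -18, 0]
D(5):
  [0, -15, -2, -12, -16, 1]
  [1, 0, 3, 1, -11, 6]
  [-2, -13, 0, -11, -14, 3]
  [-10, -12, -9, 0, -16, -1]
  [2, 1, 4, 2, 0, 7]
  [-4, -14, -6, -2, -18, 0]
D(6):
  [0, -13, -2, -1, -16, 1]
  [2, 0, 3, 4, -11, 6]
  [-1, -11, 0, 1, -14, 3]
  [-5, -12, -7, 0, -16, -1]
  [3, 1, 4, 5, 0, 7]
  [-4, -14, -6, -2, -18, 0]
Answer: T* = [[0, -13, -2, -1, -16, 1], [2, 0, 3, 4, -11, 6], [-1, -11, 0, 1, -14, 3], [-5, -12, -7, 0, -16, -1], [3, 1, 4, 5, 0, 7], [-4, -14, -6, -2, -18, 0]]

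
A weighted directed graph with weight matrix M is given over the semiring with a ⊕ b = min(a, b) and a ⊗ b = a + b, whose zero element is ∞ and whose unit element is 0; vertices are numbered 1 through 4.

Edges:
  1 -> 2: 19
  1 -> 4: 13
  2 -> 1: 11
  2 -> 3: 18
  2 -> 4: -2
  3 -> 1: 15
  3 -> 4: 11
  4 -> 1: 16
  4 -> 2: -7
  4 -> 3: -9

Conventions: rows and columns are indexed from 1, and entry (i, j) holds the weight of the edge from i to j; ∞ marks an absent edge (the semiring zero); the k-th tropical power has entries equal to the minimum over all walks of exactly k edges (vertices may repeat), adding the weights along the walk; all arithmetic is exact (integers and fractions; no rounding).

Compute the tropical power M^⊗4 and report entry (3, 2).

M^⊗2:
  [29, 6, 4, 17]
  [14, -9, -11, 24]
  [27, 4, 2, 28]
  [4, 35, 11, -9]
M^⊗3:
  [17, 10, 8, 4]
  [2, 17, 9, -11]
  [15, 21, 19, 2]
  [7, -16, -18, 17]
M^⊗4:
  [20, -3, -5, 8]
  [5, -18, -20, 15]
  [18, -5, -7, 19]
  [-5, 10, 2, -18]
Key observation: the optimum is the walk 3->4->2->4->2, with weight 11 + (-7) + (-2) + (-7) = -5.
Optimal value attained by: walk 3->4->2->4->2.
Answer: (M^⊗4)[3][2] = -5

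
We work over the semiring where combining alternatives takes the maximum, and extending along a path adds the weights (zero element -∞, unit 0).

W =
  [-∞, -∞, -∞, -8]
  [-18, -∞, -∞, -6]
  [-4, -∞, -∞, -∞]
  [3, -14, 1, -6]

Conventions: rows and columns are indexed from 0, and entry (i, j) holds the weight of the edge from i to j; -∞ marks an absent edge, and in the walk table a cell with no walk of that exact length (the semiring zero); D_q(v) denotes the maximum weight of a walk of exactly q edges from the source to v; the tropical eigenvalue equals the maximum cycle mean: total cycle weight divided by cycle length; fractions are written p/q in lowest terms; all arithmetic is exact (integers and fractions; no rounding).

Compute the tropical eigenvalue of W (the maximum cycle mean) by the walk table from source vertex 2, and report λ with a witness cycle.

q=0: [-∞, -∞, 0, -∞]
q=1: [-4, -∞, -∞, -∞]
q=2: [-∞, -∞, -∞, -12]
q=3: [-9, -26, -11, -18]
q=4: [-15, -32, -17, -17]
Optimal cycle mean attained by: cycle 0->3->0, total (-8) + 3, length 2.
Answer: λ = -5/2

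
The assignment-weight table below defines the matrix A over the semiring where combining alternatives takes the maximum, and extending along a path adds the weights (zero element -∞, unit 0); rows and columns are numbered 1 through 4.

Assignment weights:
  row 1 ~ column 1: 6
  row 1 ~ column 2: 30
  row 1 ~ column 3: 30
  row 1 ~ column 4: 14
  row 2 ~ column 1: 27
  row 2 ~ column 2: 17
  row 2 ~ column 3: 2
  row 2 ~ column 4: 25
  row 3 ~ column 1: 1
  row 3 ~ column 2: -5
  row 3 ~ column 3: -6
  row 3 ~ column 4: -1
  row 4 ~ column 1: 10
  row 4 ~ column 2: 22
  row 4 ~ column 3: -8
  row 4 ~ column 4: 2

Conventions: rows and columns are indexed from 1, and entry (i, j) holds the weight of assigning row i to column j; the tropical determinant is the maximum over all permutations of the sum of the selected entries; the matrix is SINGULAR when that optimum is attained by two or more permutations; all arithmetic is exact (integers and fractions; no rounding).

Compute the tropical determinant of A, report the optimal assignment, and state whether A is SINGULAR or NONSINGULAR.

σ = (1, 2, 3, 4): 6 + 17 + (-6) + 2 = 19
σ = (1, 2, 4, 3): 6 + 17 + (-1) + (-8) = 14
σ = (1, 3, 2, 4): 6 + 2 + (-5) + 2 = 5
σ = (1, 3, 4, 2): 6 + 2 + (-1) + 22 = 29
σ = (1, 4, 2, 3): 6 + 25 + (-5) + (-8) = 18
σ = (1, 4, 3, 2): 6 + 25 + (-6) + 22 = 47
σ = (2, 1, 3, 4): 30 + 27 + (-6) + 2 = 53
σ = (2, 1, 4, 3): 30 + 27 + (-1) + (-8) = 48
σ = (2, 3, 1, 4): 30 + 2 + 1 + 2 = 35
σ = (2, 3, 4, 1): 30 + 2 + (-1) + 10 = 41
σ = (2, 4, 1, 3): 30 + 25 + 1 + (-8) = 48
σ = (2, 4, 3, 1): 30 + 25 + (-6) + 10 = 59
σ = (3, 1, 2, 4): 30 + 27 + (-5) + 2 = 54
σ = (3, 1, 4, 2): 30 + 27 + (-1) + 22 = 78
σ = (3, 2, 1, 4): 30 + 17 + 1 + 2 = 50
σ = (3, 2, 4, 1): 30 + 17 + (-1) + 10 = 56
σ = (3, 4, 1, 2): 30 + 25 + 1 + 22 = 78
σ = (3, 4, 2, 1): 30 + 25 + (-5) + 10 = 60
σ = (4, 1, 2, 3): 14 + 27 + (-5) + (-8) = 28
σ = (4, 1, 3, 2): 14 + 27 + (-6) + 22 = 57
σ = (4, 2, 1, 3): 14 + 17 + 1 + (-8) = 24
σ = (4, 2, 3, 1): 14 + 17 + (-6) + 10 = 35
σ = (4, 3, 1, 2): 14 + 2 + 1 + 22 = 39
σ = (4, 3, 2, 1): 14 + 2 + (-5) + 10 = 21
Optimal value attained by: σ = (3, 1, 4, 2).
Answer: det⊕(A) = 78; verdict: SINGULAR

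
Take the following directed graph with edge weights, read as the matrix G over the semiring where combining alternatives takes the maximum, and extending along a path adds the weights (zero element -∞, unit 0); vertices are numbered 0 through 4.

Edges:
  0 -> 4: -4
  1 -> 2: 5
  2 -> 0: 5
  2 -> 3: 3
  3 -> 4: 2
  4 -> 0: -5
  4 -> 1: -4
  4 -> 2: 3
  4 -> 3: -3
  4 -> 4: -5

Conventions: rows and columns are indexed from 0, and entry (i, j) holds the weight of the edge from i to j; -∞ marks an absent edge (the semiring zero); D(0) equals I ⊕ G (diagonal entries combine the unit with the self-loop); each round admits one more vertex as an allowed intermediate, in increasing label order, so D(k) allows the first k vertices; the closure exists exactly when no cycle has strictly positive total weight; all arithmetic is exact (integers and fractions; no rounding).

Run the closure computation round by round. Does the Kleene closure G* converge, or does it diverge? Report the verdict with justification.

D(0):
  [0, -∞, -∞, -∞, -4]
  [-∞, 0, 5, -∞, -∞]
  [5, -∞, 0, 3, -∞]
  [-∞, -∞, -∞, 0, 2]
  [-5, -4, 3, -3, 0]
D(1):
  [0, -∞, -∞, -∞, -4]
  [-∞, 0, 5, -∞, -∞]
  [5, -∞, 0, 3, 1]
  [-∞, -∞, -∞, 0, 2]
  [-5, -4, 3, -3, 0]
D(2):
  [0, -∞, -∞, -∞, -4]
  [-∞, 0, 5, -∞, -∞]
  [5, -∞, 0, 3, 1]
  [-∞, -∞, -∞, 0, 2]
  [-5, -4, 3, -3, 0]
Detection: at round 3, diagonal entry (4, 4) turns strictly positive.
Key observation: the cycle 4->1->2->0->4 has total weight (-4) + 5 + 5 + (-4), which is strictly positive.
Answer: DIVERGES — positive cycle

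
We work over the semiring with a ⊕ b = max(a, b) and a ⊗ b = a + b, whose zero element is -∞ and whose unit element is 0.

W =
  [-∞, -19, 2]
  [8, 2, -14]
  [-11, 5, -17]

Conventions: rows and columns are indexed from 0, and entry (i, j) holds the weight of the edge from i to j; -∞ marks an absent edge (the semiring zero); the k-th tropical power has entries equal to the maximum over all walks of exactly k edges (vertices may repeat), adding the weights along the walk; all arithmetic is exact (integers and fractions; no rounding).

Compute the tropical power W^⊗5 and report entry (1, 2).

W^⊗2:
  [-9, 7, -15]
  [10, 4, 10]
  [13, 7, -9]
W^⊗3:
  [15, 9, -7]
  [12, 15, 12]
  [15, 9, 15]
W^⊗4:
  [17, 11, 17]
  [23, 17, 14]
  [17, 20, 17]
W^⊗5:
  [19, 22, 19]
  [25, 19, 25]
  [28, 22, 19]
Key observation: the optimum is the walk 1->0->2->1->0->2, with weight 8 + 2 + 5 + 8 + 2 = 25.
Optimal value attained by: walk 1->0->2->1->0->2.
Answer: (W^⊗5)[1][2] = 25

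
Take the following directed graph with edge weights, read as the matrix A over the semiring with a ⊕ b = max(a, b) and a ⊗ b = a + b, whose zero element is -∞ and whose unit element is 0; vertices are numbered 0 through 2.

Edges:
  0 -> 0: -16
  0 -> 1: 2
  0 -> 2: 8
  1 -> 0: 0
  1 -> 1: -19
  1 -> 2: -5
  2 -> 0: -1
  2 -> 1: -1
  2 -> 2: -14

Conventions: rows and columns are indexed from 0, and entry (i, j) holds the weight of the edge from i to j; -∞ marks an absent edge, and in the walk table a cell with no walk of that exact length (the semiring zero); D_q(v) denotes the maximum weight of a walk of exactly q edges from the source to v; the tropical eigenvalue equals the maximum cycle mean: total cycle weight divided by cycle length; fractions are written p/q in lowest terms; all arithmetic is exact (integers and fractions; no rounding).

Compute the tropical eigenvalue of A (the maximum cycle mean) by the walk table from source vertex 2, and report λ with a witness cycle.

q=0: [-∞, -∞, 0]
q=1: [-1, -1, -14]
q=2: [-1, 1, 7]
q=3: [6, 6, 7]
Optimal cycle mean attained by: cycle 0->2->0, total 8 + (-1), length 2.
Answer: λ = 7/2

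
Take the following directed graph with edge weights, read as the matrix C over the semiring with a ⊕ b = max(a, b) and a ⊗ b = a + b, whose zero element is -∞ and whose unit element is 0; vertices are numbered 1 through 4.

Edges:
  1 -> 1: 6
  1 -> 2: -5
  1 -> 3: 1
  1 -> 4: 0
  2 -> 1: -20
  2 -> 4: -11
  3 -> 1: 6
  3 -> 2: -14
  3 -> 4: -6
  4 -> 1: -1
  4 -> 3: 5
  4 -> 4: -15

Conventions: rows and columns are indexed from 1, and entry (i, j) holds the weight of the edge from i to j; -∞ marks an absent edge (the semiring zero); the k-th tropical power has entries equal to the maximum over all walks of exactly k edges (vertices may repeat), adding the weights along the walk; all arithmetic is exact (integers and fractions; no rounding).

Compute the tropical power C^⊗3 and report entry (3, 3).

C^⊗2:
  [12, 1, 7, 6]
  [-12, -25, -6, -20]
  [12, 1, 7, 6]
  [11, -6, 0, -1]
C^⊗3:
  [18, 7, 13, 12]
  [0, -17, -11, -12]
  [18, 7, 13, 12]
  [17, 6, 12, 11]
Key observation: the optimum is the walk 3->1->1->3, with weight 6 + 6 + 1 = 13.
Optimal value attained by: walk 3->1->1->3.
Answer: (C^⊗3)[3][3] = 13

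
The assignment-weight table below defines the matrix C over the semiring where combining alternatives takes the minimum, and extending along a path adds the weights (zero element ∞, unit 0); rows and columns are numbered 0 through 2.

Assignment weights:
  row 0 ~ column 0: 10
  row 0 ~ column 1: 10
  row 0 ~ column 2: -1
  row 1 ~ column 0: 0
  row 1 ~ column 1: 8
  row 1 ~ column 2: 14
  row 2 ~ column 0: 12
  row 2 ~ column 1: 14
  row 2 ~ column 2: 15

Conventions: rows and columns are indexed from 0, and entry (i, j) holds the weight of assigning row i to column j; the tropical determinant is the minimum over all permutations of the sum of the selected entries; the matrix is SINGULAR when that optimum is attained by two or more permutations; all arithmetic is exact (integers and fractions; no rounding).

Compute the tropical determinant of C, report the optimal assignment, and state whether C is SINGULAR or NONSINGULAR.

σ = (0, 1, 2): 10 + 8 + 15 = 33
σ = (0, 2, 1): 10 + 14 + 14 = 38
σ = (1, 0, 2): 10 + 0 + 15 = 25
σ = (1, 2, 0): 10 + 14 + 12 = 36
σ = (2, 0, 1): (-1) + 0 + 14 = 13
σ = (2, 1, 0): (-1) + 8 + 12 = 19
Optimal value attained by: σ = (2, 0, 1).
Answer: det⊕(C) = 13; verdict: NONSINGULAR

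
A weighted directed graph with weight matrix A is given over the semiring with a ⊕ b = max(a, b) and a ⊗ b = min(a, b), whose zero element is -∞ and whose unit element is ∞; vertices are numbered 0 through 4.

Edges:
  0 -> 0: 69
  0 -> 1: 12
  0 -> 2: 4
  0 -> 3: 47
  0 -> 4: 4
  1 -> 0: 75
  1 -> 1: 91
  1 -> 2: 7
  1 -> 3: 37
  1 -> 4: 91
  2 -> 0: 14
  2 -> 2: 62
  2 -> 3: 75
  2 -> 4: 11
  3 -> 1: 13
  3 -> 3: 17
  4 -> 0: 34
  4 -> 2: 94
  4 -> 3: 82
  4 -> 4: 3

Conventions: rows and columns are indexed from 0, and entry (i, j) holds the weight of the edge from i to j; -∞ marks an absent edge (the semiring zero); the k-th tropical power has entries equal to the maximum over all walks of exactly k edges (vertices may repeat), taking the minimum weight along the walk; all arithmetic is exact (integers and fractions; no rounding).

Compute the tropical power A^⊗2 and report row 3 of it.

A^⊗2:
  [69, 13, 7, 47, 12]
  [75, 91, 91, 82, 91]
  [14, 13, 62, 62, 11]
  [13, 13, 7, 17, 13]
  [34, 13, 62, 75, 11]
Answer: row 3 of A^⊗2 = [13, 13, 7, 17, 13]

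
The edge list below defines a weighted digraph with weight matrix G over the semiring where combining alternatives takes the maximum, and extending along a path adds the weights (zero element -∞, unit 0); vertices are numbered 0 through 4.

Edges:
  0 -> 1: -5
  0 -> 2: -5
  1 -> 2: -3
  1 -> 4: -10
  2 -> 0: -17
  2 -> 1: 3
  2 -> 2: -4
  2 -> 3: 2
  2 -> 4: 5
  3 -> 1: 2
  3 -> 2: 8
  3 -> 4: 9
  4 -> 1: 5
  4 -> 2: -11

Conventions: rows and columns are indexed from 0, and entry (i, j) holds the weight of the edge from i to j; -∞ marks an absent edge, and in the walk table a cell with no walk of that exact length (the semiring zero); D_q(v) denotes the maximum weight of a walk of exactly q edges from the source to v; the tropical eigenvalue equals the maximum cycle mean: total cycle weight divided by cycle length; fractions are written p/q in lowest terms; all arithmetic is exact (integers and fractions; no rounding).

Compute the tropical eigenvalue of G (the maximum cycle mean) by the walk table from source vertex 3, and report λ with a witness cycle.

q=0: [-∞, -∞, -∞, 0, -∞]
q=1: [-∞, 2, 8, -∞, 9]
q=2: [-9, 14, 4, 10, 13]
q=3: [-13, 18, 18, 6, 19]
q=4: [1, 24, 15, 20, 23]
q=5: [-2, 28, 28, 17, 29]
Optimal cycle mean attained by: cycle 2->3->2, total 2 + 8, length 2.
Answer: λ = 5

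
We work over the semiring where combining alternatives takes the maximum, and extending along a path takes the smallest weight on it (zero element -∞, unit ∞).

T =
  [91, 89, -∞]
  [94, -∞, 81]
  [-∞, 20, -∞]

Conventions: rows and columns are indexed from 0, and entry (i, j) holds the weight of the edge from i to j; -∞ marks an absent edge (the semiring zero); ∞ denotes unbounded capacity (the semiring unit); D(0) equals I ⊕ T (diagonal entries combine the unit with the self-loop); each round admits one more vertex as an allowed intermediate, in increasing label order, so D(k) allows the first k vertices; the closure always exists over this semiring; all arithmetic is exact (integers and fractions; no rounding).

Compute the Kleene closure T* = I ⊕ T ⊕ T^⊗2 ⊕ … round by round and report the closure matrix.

D(0):
  [∞, 89, -∞]
  [94, ∞, 81]
  [-∞, 20, ∞]
D(1):
  [∞, 89, -∞]
  [94, ∞, 81]
  [-∞, 20, ∞]
D(2):
  [∞, 89, 81]
  [94, ∞, 81]
  [20, 20, ∞]
D(3):
  [∞, 89, 81]
  [94, ∞, 81]
  [20, 20, ∞]
Answer: T* = [[∞, 89, 81], [94, ∞, 81], [20, 20, ∞]]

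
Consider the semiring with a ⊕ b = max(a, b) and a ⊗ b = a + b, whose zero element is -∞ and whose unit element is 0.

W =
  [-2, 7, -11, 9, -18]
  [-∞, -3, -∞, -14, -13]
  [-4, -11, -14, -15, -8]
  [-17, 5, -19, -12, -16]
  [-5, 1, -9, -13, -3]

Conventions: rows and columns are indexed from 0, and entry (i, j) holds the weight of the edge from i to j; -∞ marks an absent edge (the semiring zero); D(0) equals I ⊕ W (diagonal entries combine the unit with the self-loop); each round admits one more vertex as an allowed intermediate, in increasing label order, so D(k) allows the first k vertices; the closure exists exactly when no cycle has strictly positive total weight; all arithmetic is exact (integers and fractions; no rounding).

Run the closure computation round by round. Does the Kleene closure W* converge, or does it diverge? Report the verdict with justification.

D(0):
  [0, 7, -11, 9, -18]
  [-∞, 0, -∞, -14, -13]
  [-4, -11, 0, -15, -8]
  [-17, 5, -19, 0, -16]
  [-5, 1, -9, -13, 0]
D(1):
  [0, 7, -11, 9, -18]
  [-∞, 0, -∞, -14, -13]
  [-4, 3, 0, 5, -8]
  [-17, 5, -19, 0, -16]
  [-5, 2, -9, 4, 0]
D(2):
  [0, 7, -11, 9, -6]
  [-∞, 0, -∞, -14, -13]
  [-4, 3, 0, 5, -8]
  [-17, 5, -19, 0, -8]
  [-5, 2, -9, 4, 0]
D(3):
  [0, 7, -11, 9, -6]
  [-∞, 0, -∞, -14, -13]
  [-4, 3, 0, 5, -8]
  [-17, 5, -19, 0, -8]
  [-5, 2, -9, 4, 0]
D(4):
  [0, 14, -10, 9, 1]
  [-31, 0, -33, -14, -13]
  [-4, 10, 0, 5, -3]
  [-17, 5, -19, 0, -8]
  [-5, 9, -9, 4, 0]
D(5):
  [0, 14, -8, 9, 1]
  [-18, 0, -22, -9, -13]
  [-4, 10, 0, 5, -3]
  [-13, 5, -17, 0, -8]
  [-5, 9, -9, 4, 0]
Key observation: every diagonal entry stays at the unit through all rounds, so no improving cycle exists.
Answer: CONVERGES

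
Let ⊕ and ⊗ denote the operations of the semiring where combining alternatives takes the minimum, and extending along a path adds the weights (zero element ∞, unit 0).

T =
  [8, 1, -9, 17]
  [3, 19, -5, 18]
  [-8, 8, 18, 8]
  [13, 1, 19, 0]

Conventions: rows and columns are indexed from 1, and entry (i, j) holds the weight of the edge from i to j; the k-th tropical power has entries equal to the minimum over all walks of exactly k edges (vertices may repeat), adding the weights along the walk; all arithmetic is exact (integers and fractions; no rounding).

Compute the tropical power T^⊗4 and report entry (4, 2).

T^⊗2:
  [-17, -1, -4, -1]
  [-13, 3, -6, 3]
  [0, -7, -17, 8]
  [4, 1, -4, 0]
T^⊗3:
  [-12, -16, -26, -1]
  [-14, -12, -22, 2]
  [-25, -9, -12, -9]
  [-12, 1, -5, 0]
T^⊗4:
  [-34, -18, -21, -18]
  [-30, -14, -23, -14]
  [-20, -24, -34, -9]
  [-13, -11, -21, 0]
Key observation: the optimum is the walk 4->2->3->1->2, with weight 1 + (-5) + (-8) + 1 = -11.
Optimal value attained by: walk 4->2->3->1->2.
Answer: (T^⊗4)[4][2] = -11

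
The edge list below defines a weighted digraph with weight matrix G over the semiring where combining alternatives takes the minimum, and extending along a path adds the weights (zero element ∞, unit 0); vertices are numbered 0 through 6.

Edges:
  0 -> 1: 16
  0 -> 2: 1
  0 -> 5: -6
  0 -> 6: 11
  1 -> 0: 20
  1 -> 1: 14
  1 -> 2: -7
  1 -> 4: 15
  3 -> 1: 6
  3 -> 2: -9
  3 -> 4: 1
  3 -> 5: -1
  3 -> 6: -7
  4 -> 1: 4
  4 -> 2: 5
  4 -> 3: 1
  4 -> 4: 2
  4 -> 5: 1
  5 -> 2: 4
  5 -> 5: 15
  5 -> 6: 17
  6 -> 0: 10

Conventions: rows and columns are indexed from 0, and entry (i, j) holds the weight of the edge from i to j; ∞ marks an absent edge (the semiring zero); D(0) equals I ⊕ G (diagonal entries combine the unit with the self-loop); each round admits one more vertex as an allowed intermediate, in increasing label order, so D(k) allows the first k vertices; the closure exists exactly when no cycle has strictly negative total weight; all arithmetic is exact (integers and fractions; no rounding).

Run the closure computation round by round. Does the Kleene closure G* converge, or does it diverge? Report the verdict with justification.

D(0):
  [0, 16, 1, ∞, ∞, -6, 11]
  [20, 0, -7, ∞, 15, ∞, ∞]
  [∞, ∞, 0, ∞, ∞, ∞, ∞]
  [∞, 6, -9, 0, 1, -1, -7]
  [∞, 4, 5, 1, 0, 1, ∞]
  [∞, ∞, 4, ∞, ∞, 0, 17]
  [10, ∞, ∞, ∞, ∞, ∞, 0]
D(1):
  [0, 16, 1, ∞, ∞, -6, 11]
  [20, 0, -7, ∞, 15, 14, 31]
  [∞, ∞, 0, ∞, ∞, ∞, ∞]
  [∞, 6, -9, 0, 1, -1, -7]
  [∞, 4, 5, 1, 0, 1, ∞]
  [∞, ∞, 4, ∞, ∞, 0, 17]
  [10, 26, 11, ∞, ∞, 4, 0]
D(2):
  [0, 16, 1, ∞, 31, -6, 11]
  [20, 0, -7, ∞, 15, 14, 31]
  [∞, ∞, 0, ∞, ∞, ∞, ∞]
  [26, 6, -9, 0, 1, -1, -7]
  [24, 4, -3, 1, 0, 1, 35]
  [∞, ∞, 4, ∞, ∞, 0, 17]
  [10, 26, 11, ∞, 41, 4, 0]
D(3):
  [0, 16, 1, ∞, 31, -6, 11]
  [20, 0, -7, ∞, 15, 14, 31]
  [∞, ∞, 0, ∞, ∞, ∞, ∞]
  [26, 6, -9, 0, 1, -1, -7]
  [24, 4, -3, 1, 0, 1, 35]
  [∞, ∞, 4, ∞, ∞, 0, 17]
  [10, 26, 11, ∞, 41, 4, 0]
D(4):
  [0, 16, 1, ∞, 31, -6, 11]
  [20, 0, -7, ∞, 15, 14, 31]
  [∞, ∞, 0, ∞, ∞, ∞, ∞]
  [26, 6, -9, 0, 1, -1, -7]
  [24, 4, -8, 1, 0, 0, -6]
  [∞, ∞, 4, ∞, ∞, 0, 17]
  [10, 26, 11, ∞, 41, 4, 0]
D(5):
  [0, 16, 1, 32, 31, -6, 11]
  [20, 0, -7, 16, 15, 14, 9]
  [∞, ∞, 0, ∞, ∞, ∞, ∞]
  [25, 5, -9, 0, 1, -1, -7]
  [24, 4, -8, 1, 0, 0, -6]
  [∞, ∞, 4, ∞, ∞, 0, 17]
  [10, 26, 11, 42, 41, 4, 0]
D(6):
  [0, 16, -2, 32, 31, -6, 11]
  [20, 0, -7, 16, 15, 14, 9]
  [∞, ∞, 0, ∞, ∞, ∞, ∞]
  [25, 5, -9, 0, 1, -1, -7]
  [24, 4, -8, 1, 0, 0, -6]
  [∞, ∞, 4, ∞, ∞, 0, 17]
  [10, 26, 8, 42, 41, 4, 0]
D(7):
  [0, 16, -2, 32, 31, -6, 11]
  [19, 0, -7, 16, 15, 13, 9]
  [∞, ∞, 0, ∞, ∞, ∞, ∞]
  [3, 5, -9, 0, 1, -3, -7]
  [4, 4, -8, 1, 0, -2, -6]
  [27, 43, 4, 59, 58, 0, 17]
  [10, 26, 8, 42, 41, 4, 0]
Key observation: every diagonal entry stays at the unit through all rounds, so no improving cycle exists.
Answer: CONVERGES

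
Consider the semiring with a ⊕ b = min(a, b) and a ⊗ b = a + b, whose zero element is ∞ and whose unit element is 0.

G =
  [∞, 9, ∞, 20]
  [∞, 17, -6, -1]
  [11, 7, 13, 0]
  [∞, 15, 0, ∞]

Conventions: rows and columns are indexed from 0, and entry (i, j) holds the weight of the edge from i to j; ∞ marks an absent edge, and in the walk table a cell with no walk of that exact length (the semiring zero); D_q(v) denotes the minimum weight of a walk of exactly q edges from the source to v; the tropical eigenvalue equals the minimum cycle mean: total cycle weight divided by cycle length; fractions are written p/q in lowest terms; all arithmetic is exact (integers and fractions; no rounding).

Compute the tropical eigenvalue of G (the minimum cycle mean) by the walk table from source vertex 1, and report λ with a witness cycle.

q=0: [∞, 0, ∞, ∞]
q=1: [∞, 17, -6, -1]
q=2: [5, 1, -1, -6]
q=3: [10, 6, -6, -1]
q=4: [5, 1, -1, -6]
Optimal cycle mean attained by: cycle 2->3->2, total 0 + 0, length 2.
Answer: λ = 0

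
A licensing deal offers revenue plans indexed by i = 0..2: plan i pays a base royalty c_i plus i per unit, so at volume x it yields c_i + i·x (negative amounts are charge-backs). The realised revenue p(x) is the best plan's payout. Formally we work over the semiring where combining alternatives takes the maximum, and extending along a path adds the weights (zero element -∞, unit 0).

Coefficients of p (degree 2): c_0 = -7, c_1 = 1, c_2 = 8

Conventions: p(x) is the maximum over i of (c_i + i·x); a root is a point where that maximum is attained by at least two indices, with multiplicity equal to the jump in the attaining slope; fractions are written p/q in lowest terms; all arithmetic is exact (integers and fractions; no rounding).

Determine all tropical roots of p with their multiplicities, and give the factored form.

hull edge (i=0, c=-7) to (i=1, c=1): slope 8, span 1
hull edge (i=1, c=1) to (i=2, c=8): slope 7, span 1
Factored form: p(x) = 8 ⊗ (x ⊕ (-8)) ⊗ (x ⊕ (-7))
Answer: roots = -8 (mult 1), -7 (mult 1)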